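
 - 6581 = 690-7271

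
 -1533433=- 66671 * 23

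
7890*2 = 15780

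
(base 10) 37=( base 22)1F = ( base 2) 100101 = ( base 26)1B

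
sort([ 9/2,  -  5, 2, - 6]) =[-6, - 5, 2, 9/2 ]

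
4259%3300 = 959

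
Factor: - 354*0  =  0^1 = 0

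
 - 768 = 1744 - 2512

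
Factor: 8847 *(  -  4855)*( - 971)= 3^2*5^1*971^2 * 983^1 = 41706571635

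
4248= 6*708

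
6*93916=563496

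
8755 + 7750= 16505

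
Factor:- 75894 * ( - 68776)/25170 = 869947624/4195  =  2^3*5^(- 1)*7^1 *13^1*139^1*839^( - 1)*8597^1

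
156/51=52/17 = 3.06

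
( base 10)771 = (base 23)1AC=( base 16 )303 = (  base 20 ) 1ib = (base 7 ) 2151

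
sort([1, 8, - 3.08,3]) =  [ - 3.08,1,  3,8] 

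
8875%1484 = 1455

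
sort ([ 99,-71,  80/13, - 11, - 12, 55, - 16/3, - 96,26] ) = [ - 96, - 71, - 12,  -  11, - 16/3, 80/13, 26,55,99] 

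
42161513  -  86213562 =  - 44052049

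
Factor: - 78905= - 5^1*43^1 *367^1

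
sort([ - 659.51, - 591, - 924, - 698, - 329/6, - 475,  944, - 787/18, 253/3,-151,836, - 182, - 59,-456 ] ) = [  -  924, - 698, - 659.51 , - 591, - 475  ,-456, - 182, - 151, - 59,-329/6, - 787/18, 253/3,836 , 944 ] 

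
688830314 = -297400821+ 986231135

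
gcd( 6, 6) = 6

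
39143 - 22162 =16981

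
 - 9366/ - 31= 9366/31 =302.13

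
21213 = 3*7071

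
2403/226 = 2403/226=10.63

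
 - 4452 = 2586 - 7038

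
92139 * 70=6449730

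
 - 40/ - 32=1 + 1/4 = 1.25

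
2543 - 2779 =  -236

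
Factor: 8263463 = 13^1*23^1*29^1*953^1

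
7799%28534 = 7799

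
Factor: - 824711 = -23^2 * 1559^1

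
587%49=48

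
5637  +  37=5674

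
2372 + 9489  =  11861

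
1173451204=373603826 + 799847378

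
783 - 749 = 34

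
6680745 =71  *94095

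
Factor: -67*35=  -5^1*7^1*67^1  =  - 2345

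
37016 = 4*9254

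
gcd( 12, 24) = 12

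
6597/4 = 1649+1/4= 1649.25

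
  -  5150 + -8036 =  - 13186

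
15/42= 5/14 = 0.36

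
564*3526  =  1988664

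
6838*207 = 1415466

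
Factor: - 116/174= - 2^1 *3^( - 1 ) = - 2/3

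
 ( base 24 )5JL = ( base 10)3357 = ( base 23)67M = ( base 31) 3F9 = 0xD1D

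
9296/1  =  9296=   9296.00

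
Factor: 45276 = 2^2*3^1*7^3  *11^1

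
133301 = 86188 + 47113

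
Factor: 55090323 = 3^2*2243^1*2729^1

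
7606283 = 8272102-665819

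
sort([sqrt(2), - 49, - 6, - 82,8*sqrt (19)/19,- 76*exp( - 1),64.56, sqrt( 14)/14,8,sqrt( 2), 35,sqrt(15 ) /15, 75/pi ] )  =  [ - 82, - 49, - 76*exp(  -  1),-6,sqrt( 15)/15,sqrt(14) /14, sqrt(2 ),  sqrt (2),8 * sqrt(19 )/19,8,75/pi, 35,64.56]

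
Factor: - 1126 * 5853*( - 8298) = 2^2*3^3  *461^1*563^1*1951^1 = 54687786444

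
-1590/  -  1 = 1590 + 0/1 =1590.00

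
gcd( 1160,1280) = 40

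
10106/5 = 10106/5 = 2021.20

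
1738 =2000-262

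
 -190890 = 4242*( - 45) 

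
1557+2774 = 4331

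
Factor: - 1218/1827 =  - 2/3 = - 2^1 * 3^( - 1)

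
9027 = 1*9027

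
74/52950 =37/26475 = 0.00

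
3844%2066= 1778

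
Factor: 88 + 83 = 171 = 3^2*19^1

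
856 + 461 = 1317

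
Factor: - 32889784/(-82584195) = 2^3*3^(  -  1)*5^( - 1)*1439^1*2857^1*5505613^(-1)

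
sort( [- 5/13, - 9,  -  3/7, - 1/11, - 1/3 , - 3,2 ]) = [ - 9, - 3,-3/7,-5/13,-1/3,  -  1/11, 2]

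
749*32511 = 24350739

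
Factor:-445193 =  - 7^1* 63599^1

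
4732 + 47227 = 51959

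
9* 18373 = 165357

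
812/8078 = 58/577 = 0.10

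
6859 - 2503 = 4356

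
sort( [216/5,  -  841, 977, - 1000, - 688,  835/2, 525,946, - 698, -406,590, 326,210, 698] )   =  [ - 1000, - 841,-698, - 688, - 406, 216/5,210,  326, 835/2,  525, 590,698,946,977] 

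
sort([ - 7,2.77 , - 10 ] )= [ - 10, - 7, 2.77 ] 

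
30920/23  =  1344 + 8/23  =  1344.35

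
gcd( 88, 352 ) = 88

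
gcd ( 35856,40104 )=72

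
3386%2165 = 1221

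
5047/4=1261+3/4 =1261.75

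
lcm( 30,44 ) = 660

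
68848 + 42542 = 111390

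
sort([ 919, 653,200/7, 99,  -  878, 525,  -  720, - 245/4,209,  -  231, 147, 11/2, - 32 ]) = [ - 878,- 720, - 231, - 245/4, - 32 , 11/2, 200/7,99, 147, 209, 525, 653,919]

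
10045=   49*205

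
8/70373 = 8/70373  =  0.00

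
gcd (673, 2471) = 1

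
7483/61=122+41/61 =122.67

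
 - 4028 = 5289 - 9317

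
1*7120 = 7120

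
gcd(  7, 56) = 7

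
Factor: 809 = 809^1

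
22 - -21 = 43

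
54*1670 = 90180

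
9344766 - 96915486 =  -87570720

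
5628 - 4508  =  1120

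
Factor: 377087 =29^1*13003^1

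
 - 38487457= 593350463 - 631837920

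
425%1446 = 425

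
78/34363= 78/34363 = 0.00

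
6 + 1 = 7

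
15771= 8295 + 7476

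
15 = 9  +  6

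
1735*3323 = 5765405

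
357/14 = 25+1/2 = 25.50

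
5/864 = 5/864=0.01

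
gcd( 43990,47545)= 5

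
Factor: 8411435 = 5^1*1682287^1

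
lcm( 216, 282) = 10152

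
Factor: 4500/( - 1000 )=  - 9/2 = - 2^ (-1 )*  3^2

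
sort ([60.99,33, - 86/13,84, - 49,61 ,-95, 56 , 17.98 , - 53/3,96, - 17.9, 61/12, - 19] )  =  [ - 95 , - 49, - 19, - 17.9,-53/3 , - 86/13, 61/12, 17.98 , 33,56,60.99,61,84,96]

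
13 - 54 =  - 41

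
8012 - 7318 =694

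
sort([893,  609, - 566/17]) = [-566/17,609,893 ]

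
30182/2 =15091 = 15091.00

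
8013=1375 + 6638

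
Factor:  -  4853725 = -5^2 * 194149^1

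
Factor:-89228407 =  -3833^1*23279^1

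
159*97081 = 15435879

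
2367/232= 2367/232 = 10.20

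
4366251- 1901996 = 2464255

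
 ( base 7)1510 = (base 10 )595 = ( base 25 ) NK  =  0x253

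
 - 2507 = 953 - 3460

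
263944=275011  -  11067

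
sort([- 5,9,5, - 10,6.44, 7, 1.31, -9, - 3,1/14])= [-10, - 9, - 5,  -  3,1/14, 1.31,5, 6.44, 7 , 9]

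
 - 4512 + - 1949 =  - 6461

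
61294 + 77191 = 138485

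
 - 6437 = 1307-7744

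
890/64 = 13 + 29/32  =  13.91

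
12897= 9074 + 3823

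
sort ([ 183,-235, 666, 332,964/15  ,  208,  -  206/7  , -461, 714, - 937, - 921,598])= [ -937,- 921,-461,  -  235,-206/7, 964/15, 183, 208, 332, 598,666, 714 ] 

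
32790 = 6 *5465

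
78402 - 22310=56092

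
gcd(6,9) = 3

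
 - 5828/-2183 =2 + 1462/2183 = 2.67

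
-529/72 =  - 529/72  =  - 7.35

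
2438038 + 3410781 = 5848819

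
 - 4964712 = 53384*( - 93) 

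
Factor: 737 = 11^1*67^1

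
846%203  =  34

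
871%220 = 211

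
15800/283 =15800/283  =  55.83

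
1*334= 334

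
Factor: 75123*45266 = 3400517718 = 2^1*3^2*13^1 * 17^1*491^1*1741^1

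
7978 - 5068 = 2910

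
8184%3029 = 2126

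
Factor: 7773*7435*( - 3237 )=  - 3^2*5^1 * 13^1*83^1 * 1487^1*2591^1 = -187073529435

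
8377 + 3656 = 12033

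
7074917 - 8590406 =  - 1515489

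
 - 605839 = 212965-818804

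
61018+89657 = 150675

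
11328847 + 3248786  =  14577633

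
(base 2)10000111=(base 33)43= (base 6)343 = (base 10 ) 135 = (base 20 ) 6F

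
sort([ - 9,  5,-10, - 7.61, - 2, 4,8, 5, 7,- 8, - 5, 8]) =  [ - 10, - 9, - 8,-7.61,-5, - 2, 4, 5,5 , 7 , 8, 8] 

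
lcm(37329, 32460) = 746580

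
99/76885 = 99/76885 = 0.00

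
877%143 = 19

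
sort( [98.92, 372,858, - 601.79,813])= [ - 601.79,98.92,372,813,858]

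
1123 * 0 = 0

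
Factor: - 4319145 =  - 3^2*5^1*41^1*2341^1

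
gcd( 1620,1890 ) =270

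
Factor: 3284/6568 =1/2=2^( - 1)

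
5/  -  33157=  - 1+33152/33157 = - 0.00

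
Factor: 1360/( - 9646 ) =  - 680/4823 = - 2^3 * 5^1*7^( - 1 )*13^( - 1)*17^1*53^(  -  1 ) 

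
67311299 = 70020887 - 2709588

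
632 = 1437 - 805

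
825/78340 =165/15668 = 0.01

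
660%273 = 114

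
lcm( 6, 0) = 0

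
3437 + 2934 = 6371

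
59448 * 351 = 20866248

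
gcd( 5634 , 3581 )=1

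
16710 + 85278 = 101988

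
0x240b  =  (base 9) 13582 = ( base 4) 2100023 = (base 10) 9227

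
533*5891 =3139903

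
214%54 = 52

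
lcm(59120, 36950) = 295600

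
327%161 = 5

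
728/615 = 728/615 = 1.18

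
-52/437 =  - 52/437 = - 0.12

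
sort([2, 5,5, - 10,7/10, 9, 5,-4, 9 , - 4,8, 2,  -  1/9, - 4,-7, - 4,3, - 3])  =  [-10,  -  7 , -4  , - 4, - 4 ,-4, - 3, - 1/9, 7/10 , 2, 2, 3,5, 5, 5, 8,9, 9]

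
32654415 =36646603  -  3992188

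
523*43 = 22489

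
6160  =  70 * 88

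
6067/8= 758+3/8 = 758.38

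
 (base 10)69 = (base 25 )2j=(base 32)25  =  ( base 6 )153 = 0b1000101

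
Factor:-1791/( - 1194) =3/2 = 2^ ( - 1 )*3^1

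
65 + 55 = 120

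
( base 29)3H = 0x68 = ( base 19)59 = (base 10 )104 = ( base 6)252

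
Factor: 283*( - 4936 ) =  - 1396888 = - 2^3*283^1*617^1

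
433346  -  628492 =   -  195146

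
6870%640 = 470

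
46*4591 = 211186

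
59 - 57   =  2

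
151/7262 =151/7262 = 0.02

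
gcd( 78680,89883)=1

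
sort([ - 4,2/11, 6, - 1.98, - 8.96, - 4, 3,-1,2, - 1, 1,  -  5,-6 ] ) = [ - 8.96, - 6,  -  5, - 4, - 4,-1.98, - 1, - 1, 2/11,1, 2, 3, 6 ]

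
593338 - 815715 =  - 222377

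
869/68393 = 869/68393 = 0.01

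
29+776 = 805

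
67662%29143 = 9376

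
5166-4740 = 426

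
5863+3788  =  9651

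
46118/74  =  23059/37 = 623.22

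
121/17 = 121/17 = 7.12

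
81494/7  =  11642=11642.00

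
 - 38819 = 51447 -90266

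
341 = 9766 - 9425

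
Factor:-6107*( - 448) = 2^6*7^1* 31^1*197^1 = 2735936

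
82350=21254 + 61096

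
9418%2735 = 1213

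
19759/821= 24+55/821 = 24.07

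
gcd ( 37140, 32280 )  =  60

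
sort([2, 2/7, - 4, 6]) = [  -  4,2/7,2, 6]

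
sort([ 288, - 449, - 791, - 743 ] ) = [ - 791,  -  743,- 449,288]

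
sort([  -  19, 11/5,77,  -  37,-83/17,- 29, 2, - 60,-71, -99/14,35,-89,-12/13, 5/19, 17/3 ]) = [-89, - 71,-60 , - 37, - 29, - 19, - 99/14,-83/17, -12/13, 5/19,2,11/5,17/3, 35,77] 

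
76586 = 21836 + 54750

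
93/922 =93/922 = 0.10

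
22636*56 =1267616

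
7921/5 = 7921/5  =  1584.20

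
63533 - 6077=57456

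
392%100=92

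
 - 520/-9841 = 40/757 = 0.05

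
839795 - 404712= 435083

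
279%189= 90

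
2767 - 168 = 2599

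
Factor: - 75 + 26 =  - 7^2 = - 49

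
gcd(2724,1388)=4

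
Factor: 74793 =3^1*107^1*233^1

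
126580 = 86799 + 39781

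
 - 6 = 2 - 8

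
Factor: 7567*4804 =2^2*7^1*23^1*47^1*1201^1 = 36351868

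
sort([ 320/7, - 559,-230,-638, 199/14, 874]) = [ - 638, - 559,-230,199/14,320/7, 874] 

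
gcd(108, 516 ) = 12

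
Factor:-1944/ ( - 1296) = 3/2 = 2^ (-1 )*3^1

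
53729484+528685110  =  582414594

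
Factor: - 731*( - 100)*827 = 60453700 = 2^2*5^2*17^1*43^1*827^1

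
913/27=913/27= 33.81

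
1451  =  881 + 570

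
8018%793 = 88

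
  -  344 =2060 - 2404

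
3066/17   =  3066/17  =  180.35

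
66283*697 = 46199251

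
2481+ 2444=4925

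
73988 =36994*2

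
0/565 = 0 = 0.00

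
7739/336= 23 + 11/336 = 23.03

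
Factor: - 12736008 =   -  2^3*3^3*58963^1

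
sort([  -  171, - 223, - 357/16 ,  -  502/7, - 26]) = [ - 223 ,-171, - 502/7,  -  26,  -  357/16 ] 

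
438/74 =219/37 = 5.92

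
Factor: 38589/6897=11^( - 2)*677^1 = 677/121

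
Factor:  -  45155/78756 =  - 2^( - 2 )*3^( - 1 )*5^1*11^1*821^1 *6563^(-1 )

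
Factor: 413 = 7^1*59^1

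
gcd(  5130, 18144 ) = 54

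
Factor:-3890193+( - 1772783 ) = - 5662976  =  -2^8*11^1* 2011^1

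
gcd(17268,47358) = 6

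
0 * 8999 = 0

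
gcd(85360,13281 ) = 1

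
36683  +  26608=63291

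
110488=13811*8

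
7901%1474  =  531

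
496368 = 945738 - 449370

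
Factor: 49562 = 2^1*24781^1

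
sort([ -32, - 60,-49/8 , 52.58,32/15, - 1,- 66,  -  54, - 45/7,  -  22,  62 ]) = [  -  66,  -  60, - 54,-32 , - 22, -45/7, - 49/8,  -  1, 32/15, 52.58,62] 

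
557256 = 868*642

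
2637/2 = 2637/2= 1318.50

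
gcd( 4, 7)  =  1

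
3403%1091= 130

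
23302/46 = 11651/23  =  506.57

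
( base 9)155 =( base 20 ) 6b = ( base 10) 131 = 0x83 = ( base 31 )47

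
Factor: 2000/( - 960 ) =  - 25/12 =-2^ (-2)*3^(-1) *5^2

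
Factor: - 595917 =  - 3^4*7^1*1051^1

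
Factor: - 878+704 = -174 = - 2^1*3^1*29^1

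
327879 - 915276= -587397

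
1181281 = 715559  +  465722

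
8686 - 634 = 8052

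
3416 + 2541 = 5957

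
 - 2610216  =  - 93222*28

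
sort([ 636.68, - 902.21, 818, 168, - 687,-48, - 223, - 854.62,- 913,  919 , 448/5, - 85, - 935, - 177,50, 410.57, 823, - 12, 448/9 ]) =[ - 935,-913, - 902.21, - 854.62,- 687 , - 223, - 177, - 85, - 48, - 12,  448/9, 50,448/5,168,410.57,636.68,818,823,919] 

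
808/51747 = 808/51747= 0.02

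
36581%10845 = 4046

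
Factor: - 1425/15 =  - 5^1*19^1 =- 95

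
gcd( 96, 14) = 2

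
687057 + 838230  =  1525287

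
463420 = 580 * 799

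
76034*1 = 76034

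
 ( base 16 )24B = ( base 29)k7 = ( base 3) 210202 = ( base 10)587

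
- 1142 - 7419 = -8561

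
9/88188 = 3/29396 = 0.00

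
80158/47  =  80158/47 = 1705.49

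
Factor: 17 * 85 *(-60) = - 2^2*3^1 * 5^2*17^2=-86700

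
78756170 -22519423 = 56236747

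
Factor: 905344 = 2^7*11^1*643^1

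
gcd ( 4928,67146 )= 2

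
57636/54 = 1067 + 1/3=1067.33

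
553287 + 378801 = 932088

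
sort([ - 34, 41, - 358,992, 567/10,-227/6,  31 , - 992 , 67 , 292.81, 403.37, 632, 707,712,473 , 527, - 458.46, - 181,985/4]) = [ - 992 , - 458.46, - 358, - 181, - 227/6,-34,31,41, 567/10,  67,985/4,292.81,403.37, 473 , 527,632, 707,712,992 ] 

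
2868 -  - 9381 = 12249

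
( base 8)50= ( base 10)40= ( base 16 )28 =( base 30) 1a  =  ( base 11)37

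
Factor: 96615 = 3^2*5^1 *19^1*113^1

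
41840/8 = 5230 =5230.00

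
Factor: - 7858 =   -  2^1*3929^1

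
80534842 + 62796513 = 143331355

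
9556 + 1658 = 11214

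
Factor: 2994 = 2^1*3^1*499^1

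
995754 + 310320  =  1306074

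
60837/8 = 7604 + 5/8 = 7604.62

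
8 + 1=9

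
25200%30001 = 25200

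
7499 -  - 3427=10926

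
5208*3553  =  18504024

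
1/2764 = 1/2764 = 0.00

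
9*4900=44100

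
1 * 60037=60037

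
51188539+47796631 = 98985170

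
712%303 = 106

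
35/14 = 2 + 1/2 = 2.50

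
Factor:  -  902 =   -  2^1*11^1*41^1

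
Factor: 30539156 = 2^2*19^2  *21149^1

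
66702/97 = 66702/97 = 687.65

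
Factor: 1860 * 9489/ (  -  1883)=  - 17649540/1883 = - 2^2 * 3^2*5^1*7^( - 1 ) * 31^1 * 269^ ( - 1 ) * 3163^1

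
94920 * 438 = 41574960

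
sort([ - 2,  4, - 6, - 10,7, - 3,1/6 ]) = [-10, - 6, - 3, - 2, 1/6,4,7]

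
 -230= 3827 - 4057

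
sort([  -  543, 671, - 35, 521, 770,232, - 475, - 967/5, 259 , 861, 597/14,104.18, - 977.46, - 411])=[ -977.46, - 543, - 475, - 411,-967/5,  -  35, 597/14, 104.18,232, 259,521, 671,  770, 861 ] 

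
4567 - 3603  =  964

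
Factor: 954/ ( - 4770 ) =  - 1/5 = - 5^(- 1)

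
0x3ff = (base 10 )1023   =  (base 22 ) 22B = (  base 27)1AO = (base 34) U3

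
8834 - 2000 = 6834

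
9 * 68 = 612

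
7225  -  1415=5810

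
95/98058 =95/98058  =  0.00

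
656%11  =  7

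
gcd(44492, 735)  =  49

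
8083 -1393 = 6690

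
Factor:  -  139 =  - 139^1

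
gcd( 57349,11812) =1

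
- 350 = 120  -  470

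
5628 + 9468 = 15096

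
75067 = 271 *277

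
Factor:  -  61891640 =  - 2^3*5^1 *191^1 * 8101^1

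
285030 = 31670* 9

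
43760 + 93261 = 137021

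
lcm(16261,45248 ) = 1040704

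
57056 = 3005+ 54051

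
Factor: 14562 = 2^1*3^2*809^1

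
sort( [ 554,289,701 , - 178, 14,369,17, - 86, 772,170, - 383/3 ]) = [ - 178 , - 383/3,  -  86, 14,17, 170, 289, 369, 554, 701,  772 ] 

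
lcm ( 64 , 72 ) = 576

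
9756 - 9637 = 119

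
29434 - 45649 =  - 16215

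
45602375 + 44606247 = 90208622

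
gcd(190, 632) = 2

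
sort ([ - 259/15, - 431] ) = [-431, - 259/15] 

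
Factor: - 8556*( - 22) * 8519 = 1603548408=2^3*3^1*7^1*11^1*23^1*31^1 * 1217^1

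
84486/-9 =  - 28162/3 = - 9387.33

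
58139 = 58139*1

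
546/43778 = 39/3127 = 0.01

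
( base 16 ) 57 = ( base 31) 2P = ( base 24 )3f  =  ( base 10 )87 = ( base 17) 52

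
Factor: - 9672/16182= - 2^2*3^(  -  1)*13^1 * 29^(-1 ) = -52/87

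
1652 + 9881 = 11533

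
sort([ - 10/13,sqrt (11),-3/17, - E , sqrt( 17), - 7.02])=[ - 7.02, - E,-10/13, - 3/17, sqrt(  11 ), sqrt( 17)]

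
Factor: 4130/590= 7 = 7^1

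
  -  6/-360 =1/60 =0.02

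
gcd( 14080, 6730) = 10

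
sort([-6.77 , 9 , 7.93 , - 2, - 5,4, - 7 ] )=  [ -7,-6.77 ,  -  5,  -  2, 4 , 7.93 , 9] 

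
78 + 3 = 81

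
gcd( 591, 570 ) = 3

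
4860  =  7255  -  2395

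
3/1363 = 3/1363 = 0.00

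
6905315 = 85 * 81239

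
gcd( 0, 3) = 3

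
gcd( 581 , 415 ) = 83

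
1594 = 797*2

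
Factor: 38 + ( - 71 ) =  - 33=- 3^1*11^1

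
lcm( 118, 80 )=4720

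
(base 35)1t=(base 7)121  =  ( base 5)224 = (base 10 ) 64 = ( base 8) 100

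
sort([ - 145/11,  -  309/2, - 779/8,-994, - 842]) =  [ - 994,  -  842, - 309/2, - 779/8, - 145/11 ] 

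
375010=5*75002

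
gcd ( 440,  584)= 8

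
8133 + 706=8839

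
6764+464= 7228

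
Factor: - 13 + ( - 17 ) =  - 2^1*3^1*5^1 = - 30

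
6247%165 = 142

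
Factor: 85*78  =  6630 = 2^1*3^1*5^1*13^1*17^1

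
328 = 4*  82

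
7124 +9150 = 16274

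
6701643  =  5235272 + 1466371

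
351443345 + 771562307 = 1123005652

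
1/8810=1/8810 = 0.00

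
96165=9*10685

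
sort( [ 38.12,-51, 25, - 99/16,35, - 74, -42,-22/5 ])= [ - 74,-51 ,  -  42 , - 99/16,-22/5,25, 35,38.12]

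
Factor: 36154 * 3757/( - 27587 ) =-2^1 * 7^(  -  2)*13^1 *17^2 *563^(-1 ) * 18077^1= -  135830578/27587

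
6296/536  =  11 + 50/67= 11.75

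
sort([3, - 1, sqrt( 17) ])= [ - 1, 3, sqrt( 17)] 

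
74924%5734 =382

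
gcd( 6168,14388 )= 12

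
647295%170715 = 135150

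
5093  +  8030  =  13123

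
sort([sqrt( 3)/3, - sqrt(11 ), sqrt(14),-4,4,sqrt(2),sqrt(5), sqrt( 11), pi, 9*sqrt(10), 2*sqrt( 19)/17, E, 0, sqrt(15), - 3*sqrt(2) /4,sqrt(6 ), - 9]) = [ - 9,  -  4, - sqrt( 11),-3*sqrt( 2)/4,0,2*sqrt( 19) /17,sqrt (3 ) /3, sqrt( 2 ), sqrt( 5) , sqrt(6), E,  pi,sqrt (11),  sqrt( 14 ),sqrt( 15 ),4, 9*sqrt( 10) ]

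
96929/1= 96929=96929.00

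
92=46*2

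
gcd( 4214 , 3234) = 98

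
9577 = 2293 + 7284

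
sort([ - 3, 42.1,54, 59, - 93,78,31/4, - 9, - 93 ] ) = [-93, -93,-9, -3, 31/4,42.1,54,59,  78 ] 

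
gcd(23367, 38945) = 7789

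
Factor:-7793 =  -7793^1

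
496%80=16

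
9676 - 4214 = 5462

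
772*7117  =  5494324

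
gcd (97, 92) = 1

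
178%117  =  61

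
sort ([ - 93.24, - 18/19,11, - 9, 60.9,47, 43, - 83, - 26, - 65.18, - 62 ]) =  [-93.24 , - 83, - 65.18, - 62, - 26, - 9, - 18/19,11,43,47,60.9]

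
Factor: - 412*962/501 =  - 2^3*3^( - 1)*13^1 * 37^1 * 103^1*167^( - 1 ) = -  396344/501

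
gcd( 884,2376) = 4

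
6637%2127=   256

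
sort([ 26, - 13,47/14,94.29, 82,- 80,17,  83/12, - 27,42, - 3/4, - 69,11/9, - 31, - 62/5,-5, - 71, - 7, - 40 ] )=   [- 80, - 71, - 69, - 40, - 31, - 27,-13, - 62/5, - 7, - 5,-3/4, 11/9, 47/14 , 83/12,17,26,42, 82,94.29 ]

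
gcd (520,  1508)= 52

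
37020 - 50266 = -13246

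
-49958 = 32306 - 82264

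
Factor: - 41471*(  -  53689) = 2226536519 = 53^1*113^1*367^1*1013^1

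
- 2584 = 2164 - 4748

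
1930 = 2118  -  188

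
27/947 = 27/947 = 0.03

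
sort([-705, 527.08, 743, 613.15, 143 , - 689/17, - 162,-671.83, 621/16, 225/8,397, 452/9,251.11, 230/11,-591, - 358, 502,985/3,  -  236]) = [ - 705, - 671.83, - 591, - 358, -236 , - 162, -689/17, 230/11,  225/8,621/16,452/9,  143,251.11, 985/3,397, 502,527.08, 613.15, 743 ] 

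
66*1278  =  84348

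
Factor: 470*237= 111390=2^1 * 3^1*5^1*47^1*79^1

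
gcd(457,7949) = 1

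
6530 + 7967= 14497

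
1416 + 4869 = 6285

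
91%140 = 91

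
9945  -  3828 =6117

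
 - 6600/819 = -9+257/273= - 8.06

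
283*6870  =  1944210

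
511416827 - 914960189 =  - 403543362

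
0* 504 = 0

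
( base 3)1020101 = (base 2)1110000101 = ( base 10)901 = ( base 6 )4101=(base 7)2425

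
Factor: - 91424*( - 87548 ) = 2^7*43^1*509^1*2857^1 = 8003988352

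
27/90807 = 9/30269 = 0.00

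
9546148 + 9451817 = 18997965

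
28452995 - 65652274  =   - 37199279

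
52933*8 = 423464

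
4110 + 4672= 8782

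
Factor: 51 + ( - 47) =4 = 2^2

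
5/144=5/144 = 0.03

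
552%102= 42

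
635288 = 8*79411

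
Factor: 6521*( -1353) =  - 8822913 = - 3^1*11^1 * 41^1*6521^1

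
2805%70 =5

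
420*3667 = 1540140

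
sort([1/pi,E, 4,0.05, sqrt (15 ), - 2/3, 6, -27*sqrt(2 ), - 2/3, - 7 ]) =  [- 27*sqrt(2), - 7, - 2/3, - 2/3,0.05,1/pi, E,sqrt(15) , 4,  6] 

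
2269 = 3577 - 1308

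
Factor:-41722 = -2^1*23^1*907^1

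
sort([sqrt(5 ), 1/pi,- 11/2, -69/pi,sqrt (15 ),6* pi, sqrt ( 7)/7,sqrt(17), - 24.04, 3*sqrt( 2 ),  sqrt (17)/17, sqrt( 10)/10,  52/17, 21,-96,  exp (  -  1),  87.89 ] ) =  [ - 96, - 24.04, - 69/pi, - 11/2, sqrt(17 )/17, sqrt(10 ) /10,1/pi, exp(  -  1),sqrt( 7 )/7,sqrt( 5),52/17 , sqrt( 15 ), sqrt(17) , 3*sqrt ( 2),6*pi , 21,  87.89]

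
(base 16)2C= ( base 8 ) 54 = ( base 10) 44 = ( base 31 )1d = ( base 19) 26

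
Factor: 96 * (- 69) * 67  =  - 443808 = -2^5*3^2*23^1*67^1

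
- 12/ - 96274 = 6/48137 = 0.00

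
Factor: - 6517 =-7^3 * 19^1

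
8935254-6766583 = 2168671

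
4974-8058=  -3084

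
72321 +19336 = 91657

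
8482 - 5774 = 2708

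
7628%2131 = 1235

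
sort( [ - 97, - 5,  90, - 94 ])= [ - 97,-94, - 5, 90]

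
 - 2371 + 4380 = 2009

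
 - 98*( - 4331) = 424438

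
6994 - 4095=2899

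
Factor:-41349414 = - 2^1*3^1*199^1*34631^1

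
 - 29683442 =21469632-51153074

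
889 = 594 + 295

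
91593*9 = 824337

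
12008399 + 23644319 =35652718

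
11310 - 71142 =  - 59832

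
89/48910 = 89/48910 = 0.00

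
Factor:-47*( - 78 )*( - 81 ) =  - 296946 =- 2^1 * 3^5*13^1* 47^1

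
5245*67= 351415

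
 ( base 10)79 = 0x4F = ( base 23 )3a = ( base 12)67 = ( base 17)4B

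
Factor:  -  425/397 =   -  5^2 *17^1*397^( - 1 )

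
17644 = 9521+8123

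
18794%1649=655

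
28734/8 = 3591 + 3/4 = 3591.75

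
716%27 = 14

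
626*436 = 272936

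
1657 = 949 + 708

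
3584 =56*64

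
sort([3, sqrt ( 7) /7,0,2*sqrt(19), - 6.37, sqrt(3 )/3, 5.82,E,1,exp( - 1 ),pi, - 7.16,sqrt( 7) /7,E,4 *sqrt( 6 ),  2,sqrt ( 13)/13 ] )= [ - 7.16, - 6.37,0, sqrt (13 )/13,exp( - 1 ) , sqrt(7 ) /7,sqrt(7 ) /7,sqrt(3 )/3,1,2,  E, E,3,pi,5.82,2*sqrt(19 ),4*  sqrt(6)] 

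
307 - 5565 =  - 5258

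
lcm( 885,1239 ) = 6195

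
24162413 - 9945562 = 14216851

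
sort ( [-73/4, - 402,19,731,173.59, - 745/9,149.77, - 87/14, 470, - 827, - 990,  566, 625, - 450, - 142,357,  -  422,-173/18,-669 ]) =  [-990, - 827,  -  669, - 450, - 422, - 402  , - 142, - 745/9,  -  73/4 ,  -  173/18, - 87/14,  19, 149.77, 173.59,357,470,566,625,731 ] 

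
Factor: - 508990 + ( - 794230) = - 1303220= - 2^2 * 5^1 * 17^1*3833^1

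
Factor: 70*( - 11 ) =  - 770 = -2^1*5^1*7^1* 11^1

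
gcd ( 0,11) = 11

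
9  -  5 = 4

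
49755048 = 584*85197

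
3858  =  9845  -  5987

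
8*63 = 504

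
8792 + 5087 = 13879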